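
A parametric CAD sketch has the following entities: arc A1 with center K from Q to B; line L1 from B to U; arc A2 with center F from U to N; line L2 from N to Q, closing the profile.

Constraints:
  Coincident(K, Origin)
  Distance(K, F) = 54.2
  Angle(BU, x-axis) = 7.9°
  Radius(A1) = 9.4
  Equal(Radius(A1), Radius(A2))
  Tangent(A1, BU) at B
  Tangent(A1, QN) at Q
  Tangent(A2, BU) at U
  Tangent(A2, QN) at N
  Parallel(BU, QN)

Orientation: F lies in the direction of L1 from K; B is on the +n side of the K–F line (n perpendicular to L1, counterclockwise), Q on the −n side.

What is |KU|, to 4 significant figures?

55.01

The slot axis is L1's direction at 7.9°, so u = (cos 7.9°, sin 7.9°) = (0.9905, 0.1374) and n = (−sin 7.9°, cos 7.9°) = (-0.1374, 0.9905). K is at the origin and F lies 54.2 along u from K, so F = 54.2·u = (53.69, 7.449). Tangency of A1 to both parallel lines with radius 9.4 puts B and Q at K ± 9.4·n: B = (-1.292, 9.311), Q = (1.292, -9.311). Equal radii place U and N the same way about F: U = F + 9.4·n = (52.39, 16.76), N = F − 9.4·n = (54.98, -1.861). Then |KU| = |U − K| = 55.01.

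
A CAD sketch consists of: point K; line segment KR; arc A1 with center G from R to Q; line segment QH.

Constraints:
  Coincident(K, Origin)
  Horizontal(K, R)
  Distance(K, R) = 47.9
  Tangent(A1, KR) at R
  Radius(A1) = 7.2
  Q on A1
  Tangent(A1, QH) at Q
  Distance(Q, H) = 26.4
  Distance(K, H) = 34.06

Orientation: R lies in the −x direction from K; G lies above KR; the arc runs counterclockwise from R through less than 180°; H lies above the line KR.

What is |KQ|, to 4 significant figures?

42.48

K is at the origin; KR is horizontal with |KR| = 47.9 and R on the −x side, so R = (-47.90, 0.000). The tangent condition forces GR to be normal to KR, so G = R + (0, 7.2) = (-47.90, 7.200). Since GQ ⟂ QH (tangency), |GH| = √(7.2² + 26.4²) = 27.36 regardless of where Q sits on A1. So H lies on both circle(K, 34.06) and circle(G, 27.36); the above-KR intersection is H = (-25.37, 22.73). Q is the foot of the tangent from H: Q = (-42.40, 2.555).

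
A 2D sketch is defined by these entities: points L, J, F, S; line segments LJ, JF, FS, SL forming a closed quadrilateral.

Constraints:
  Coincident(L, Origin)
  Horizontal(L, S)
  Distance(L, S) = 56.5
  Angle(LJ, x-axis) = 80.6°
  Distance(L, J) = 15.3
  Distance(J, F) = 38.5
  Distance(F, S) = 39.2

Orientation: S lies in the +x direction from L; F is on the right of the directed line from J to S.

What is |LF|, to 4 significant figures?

28.41

L is at the origin; LS is horizontal with |LS| = 56.5 and S in +x, so S = (56.5, 0). LJ runs at 80.6° with |LJ| = 15.3, so J = (2.499, 15.09). F is determined by |JF| = 38.5 and |FS| = 39.2 together: it lies at the intersection of circle(J, 38.5) and circle(S, 39.2). With |JS| = 56.07, the foot of the radical line on JS is 27.55 from J and the perpendicular offset is √(38.5² − 27.55²) = 26.89. Taking the right-of-JS solution: F = (21.79, -18.22).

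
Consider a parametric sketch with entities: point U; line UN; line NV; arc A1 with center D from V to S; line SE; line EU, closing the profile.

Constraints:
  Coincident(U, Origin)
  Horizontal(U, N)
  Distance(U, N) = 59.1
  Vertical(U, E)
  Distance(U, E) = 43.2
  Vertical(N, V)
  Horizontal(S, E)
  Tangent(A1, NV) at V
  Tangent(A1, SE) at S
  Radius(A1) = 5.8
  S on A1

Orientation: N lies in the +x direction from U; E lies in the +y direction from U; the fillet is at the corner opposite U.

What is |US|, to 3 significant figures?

68.6

U is at the origin; UN is horizontal with |UN| = 59.1 and N on the +x side, so N = (59.1, 0.00). UE is vertical with |UE| = 43.2 and E on the +y side, so E = (0.00, 43.2). The virtual corner opposite U is at (59.1, 43.2). Tangency of A1 to NV means the radius DV is perpendicular to NV and since A1 is tangent to SE there, DS ⟂ SE, with radius 5.8, so the center D sits 5.8 in from both sides at D = (53.3, 37.4). That places the tangent points at V = (59.1, 37.4) on NV and S = (53.3, 43.2) on SE. Then |US| = |S − U| = 68.6.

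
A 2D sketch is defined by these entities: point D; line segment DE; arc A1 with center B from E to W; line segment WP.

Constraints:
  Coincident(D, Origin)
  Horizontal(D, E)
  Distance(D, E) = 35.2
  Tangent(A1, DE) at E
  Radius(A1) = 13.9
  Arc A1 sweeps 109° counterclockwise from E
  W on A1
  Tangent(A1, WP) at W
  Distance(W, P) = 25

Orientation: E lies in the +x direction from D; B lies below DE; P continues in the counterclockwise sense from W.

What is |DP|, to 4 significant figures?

51.78

D is at the origin; D and E share the same y with |DE| = 35.2 and E on the +x side, so E = (35.20, 0.000). A1 meets DE tangentially, so BE is at right angles to DE, so B = E + (0, -13.9) = (35.20, -13.90). On A1, E sits at bearing 90° from B; a 109° counterclockwise sweep puts W at bearing 199°, so W = B + 13.9·(cos 199°, sin 199°) = (22.06, -18.43). A1 meets WP tangentially, so BW is at right angles to WP, so WP runs along (−sin 199°, cos 199°); with |WP| = 25.0, P = (30.20, -42.06). Then |DP| = |P − D| = 51.78.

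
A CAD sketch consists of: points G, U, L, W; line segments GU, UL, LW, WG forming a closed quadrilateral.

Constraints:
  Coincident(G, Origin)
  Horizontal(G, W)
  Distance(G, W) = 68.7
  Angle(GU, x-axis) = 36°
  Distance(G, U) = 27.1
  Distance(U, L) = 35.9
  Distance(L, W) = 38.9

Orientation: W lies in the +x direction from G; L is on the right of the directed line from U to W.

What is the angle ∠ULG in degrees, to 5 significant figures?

42.538°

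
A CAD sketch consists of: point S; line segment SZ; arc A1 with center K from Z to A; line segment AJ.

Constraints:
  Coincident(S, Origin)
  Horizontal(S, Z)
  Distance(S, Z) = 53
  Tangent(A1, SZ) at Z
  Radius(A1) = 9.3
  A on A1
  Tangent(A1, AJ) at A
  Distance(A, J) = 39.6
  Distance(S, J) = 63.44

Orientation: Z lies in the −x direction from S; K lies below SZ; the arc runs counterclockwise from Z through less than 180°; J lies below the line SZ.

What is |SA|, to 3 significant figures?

62.6

S is at the origin; SZ is horizontal with |SZ| = 53.0 and Z on the −x side, so Z = (-53.0, 0.00). Since A1 is tangent to SZ there, KZ ⟂ SZ, so K = Z + (0, -9.3) = (-53.0, -9.30). Since KA ⟂ AJ (tangency), |KJ| = √(9.3² + 39.6²) = 40.7 regardless of where A sits on A1. So J lies on both circle(S, 63.44) and circle(K, 40.7); the below-SZ intersection is J = (-41.2, -48.2). A is the foot of the tangent from J: A = (-61.0, -14.0).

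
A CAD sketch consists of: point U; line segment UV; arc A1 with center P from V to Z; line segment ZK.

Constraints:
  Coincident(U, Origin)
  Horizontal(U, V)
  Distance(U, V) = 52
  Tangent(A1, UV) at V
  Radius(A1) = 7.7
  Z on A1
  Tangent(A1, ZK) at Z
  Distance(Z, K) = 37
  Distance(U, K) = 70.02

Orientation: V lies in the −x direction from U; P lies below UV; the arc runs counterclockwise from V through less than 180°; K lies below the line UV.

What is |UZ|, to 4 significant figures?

60.26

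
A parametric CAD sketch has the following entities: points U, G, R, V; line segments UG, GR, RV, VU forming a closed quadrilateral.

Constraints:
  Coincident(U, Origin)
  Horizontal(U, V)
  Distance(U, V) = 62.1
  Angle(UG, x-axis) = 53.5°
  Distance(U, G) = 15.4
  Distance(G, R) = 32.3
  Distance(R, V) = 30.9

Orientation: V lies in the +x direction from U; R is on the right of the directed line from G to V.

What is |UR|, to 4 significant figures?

34.16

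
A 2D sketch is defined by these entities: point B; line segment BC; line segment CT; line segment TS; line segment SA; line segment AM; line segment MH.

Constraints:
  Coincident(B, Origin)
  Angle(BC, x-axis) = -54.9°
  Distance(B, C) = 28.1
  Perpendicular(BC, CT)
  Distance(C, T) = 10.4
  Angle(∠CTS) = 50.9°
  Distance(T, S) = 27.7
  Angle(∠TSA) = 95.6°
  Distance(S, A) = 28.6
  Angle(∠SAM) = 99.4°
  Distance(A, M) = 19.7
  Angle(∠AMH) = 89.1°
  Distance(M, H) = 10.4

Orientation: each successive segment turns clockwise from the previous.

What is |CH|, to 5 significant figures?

15.586

B is at the origin; BC runs at -54.9° with length 28.1, so C = (16.158, -22.990). The perpendicularity gives CT at right angles to BC, so CT runs at -144.90°; with |CT| = 10.4, T = (7.6489, -28.970). ∠CTS = 50.9° gives TS at 86.000° from the x-axis; with |TS| = 27.7, S = (9.5811, -1.3375). ∠TSA = 95.6° gives SA at 1.6000° from the x-axis; with |SA| = 28.6, A = (38.170, -0.53898). ∠SAM = 99.4° gives AM at -79.000° from the x-axis; with |AM| = 19.7, M = (41.929, -19.877). ∠AMH = 89.1° gives MH at -169.90° from the x-axis; with |MH| = 10.4, H = (31.690, -21.701). Then |CH| = |H − C| = 15.586.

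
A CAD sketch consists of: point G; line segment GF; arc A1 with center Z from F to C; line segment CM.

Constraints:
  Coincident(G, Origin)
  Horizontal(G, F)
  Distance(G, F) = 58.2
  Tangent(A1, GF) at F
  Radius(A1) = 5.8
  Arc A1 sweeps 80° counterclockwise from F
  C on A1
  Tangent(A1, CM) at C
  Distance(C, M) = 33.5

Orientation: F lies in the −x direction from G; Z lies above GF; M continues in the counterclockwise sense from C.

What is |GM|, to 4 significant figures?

60.05

On A1, F sits at bearing -90° from Z; an 80° counterclockwise sweep puts C at bearing -10°, so C = Z + 5.8·(cos -10°, sin -10°) = (-52.49, 4.793). Since A1 is tangent to CM there, ZC ⟂ CM, so CM runs along (−sin -10°, cos -10°); with |CM| = 33.5, M = (-46.67, 37.78). Then |GM| = |M − G| = 60.05.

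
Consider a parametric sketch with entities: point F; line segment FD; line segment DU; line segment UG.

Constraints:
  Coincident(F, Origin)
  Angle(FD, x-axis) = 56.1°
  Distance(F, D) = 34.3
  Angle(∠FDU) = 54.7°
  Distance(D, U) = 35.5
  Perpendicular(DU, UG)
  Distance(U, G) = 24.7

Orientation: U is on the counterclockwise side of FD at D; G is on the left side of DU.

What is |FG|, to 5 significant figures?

16.022

F is at the origin; FD runs at 56.1° with length 34.3, so D = 34.3·(cos 56.1°, sin 56.1°) = (19.131, 28.469). ∠FDU = 54.7°, so DU runs at 56.1° + (180° − 54.7°) = 181.40° from the x-axis; with |DU| = 35.5, U = D + 35.5·(cos 181.40°, sin 181.40°) = (-16.359, 27.602). The perpendicularity gives UG at right angles to DU; with |UG| = 24.7 on the left of DU, G = U + 24.7·(0.024432, -0.99970) = (-15.755, 2.9095). Then |FG| = |G − F| = 16.022.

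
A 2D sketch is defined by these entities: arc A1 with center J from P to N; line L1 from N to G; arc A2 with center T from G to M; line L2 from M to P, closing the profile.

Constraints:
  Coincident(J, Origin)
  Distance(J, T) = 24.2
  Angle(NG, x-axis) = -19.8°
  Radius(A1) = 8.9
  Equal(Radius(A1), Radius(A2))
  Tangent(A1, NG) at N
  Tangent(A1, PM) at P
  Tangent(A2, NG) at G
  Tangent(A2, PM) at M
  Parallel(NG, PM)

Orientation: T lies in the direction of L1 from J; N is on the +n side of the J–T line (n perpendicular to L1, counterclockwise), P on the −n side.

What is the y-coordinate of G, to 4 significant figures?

0.1764

The slot axis is L1's direction at -19.8°, so u = (cos -19.8°, sin -19.8°) = (0.9409, -0.3387) and n = (−sin -19.8°, cos -19.8°) = (0.3387, 0.9409). J is at the origin and T lies 24.2 along u from J, so T = 24.2·u = (22.77, -8.197). Tangency of A1 to both parallel lines with radius 8.9 puts N and P at J ± 8.9·n: N = (3.015, 8.374), P = (-3.015, -8.374). Equal radii place G and M the same way about T: G = T + 8.9·n = (25.78, 0.1764), M = T − 8.9·n = (19.75, -16.57). So G.y = 0.1764.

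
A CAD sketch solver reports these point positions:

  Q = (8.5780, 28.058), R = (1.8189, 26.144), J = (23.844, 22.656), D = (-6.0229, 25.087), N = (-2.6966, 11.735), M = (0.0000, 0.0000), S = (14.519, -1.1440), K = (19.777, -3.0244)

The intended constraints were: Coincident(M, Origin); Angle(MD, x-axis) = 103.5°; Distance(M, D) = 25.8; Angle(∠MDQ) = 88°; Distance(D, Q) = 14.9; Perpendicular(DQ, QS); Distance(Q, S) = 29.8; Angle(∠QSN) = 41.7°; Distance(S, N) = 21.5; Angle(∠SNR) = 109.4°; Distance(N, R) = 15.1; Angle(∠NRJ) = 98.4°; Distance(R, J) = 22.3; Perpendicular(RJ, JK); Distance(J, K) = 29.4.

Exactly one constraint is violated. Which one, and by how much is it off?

Distance(J, K) = 29.4 — off by 3.40.

M = (0.00, 0.00) ✓; MD at 103.5° ✓; |MD| = 25.80 ✓; ∠MDQ = 88.00° ✓; |DQ| = 14.90 ✓; ∠(DQ, QS) = 90.00° ✓; |QS| = 29.80 ✓; ∠QSN = 41.70° ✓; |SN| = 21.50 ✓; ∠SNR = 109.4° ✓; |NR| = 15.10 ✓; ∠NRJ = 98.40° ✓; |RJ| = 22.30 ✓; ∠(RJ, JK) = 90.00° ✓; |JK| = 26.00 ✗.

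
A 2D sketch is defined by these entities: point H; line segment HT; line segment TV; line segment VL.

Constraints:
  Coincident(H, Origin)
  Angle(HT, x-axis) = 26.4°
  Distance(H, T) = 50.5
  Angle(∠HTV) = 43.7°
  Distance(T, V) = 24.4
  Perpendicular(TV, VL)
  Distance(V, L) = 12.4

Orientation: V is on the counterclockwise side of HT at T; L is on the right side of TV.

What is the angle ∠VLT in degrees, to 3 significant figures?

63.1°

H is at the origin; HT runs at 26.4° with length 50.5, so T = 50.5·(cos 26.4°, sin 26.4°) = (45.2, 22.5). ∠HTV = 43.7°, so TV runs at 26.4° + (180° − 43.7°) = 163° from the x-axis; with |TV| = 24.4, V = T + 24.4·(cos 163°, sin 163°) = (21.9, 29.7). TV is perpendicular to VL; with |VL| = 12.4 on the right of TV, L = V + 12.4·(0.297, 0.955) = (25.6, 41.5). Then cos ∠VLT = LV·LT / (|LV||LT|), giving 63.1°.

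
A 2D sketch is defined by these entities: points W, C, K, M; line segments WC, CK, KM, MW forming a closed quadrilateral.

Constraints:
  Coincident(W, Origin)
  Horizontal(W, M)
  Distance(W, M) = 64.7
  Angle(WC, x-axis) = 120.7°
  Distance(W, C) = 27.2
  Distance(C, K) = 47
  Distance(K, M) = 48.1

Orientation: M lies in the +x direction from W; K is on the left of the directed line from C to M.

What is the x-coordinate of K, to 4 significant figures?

31.67

Checks: |CK| = 47.00 ✓; |KM| = 48.10 ✓.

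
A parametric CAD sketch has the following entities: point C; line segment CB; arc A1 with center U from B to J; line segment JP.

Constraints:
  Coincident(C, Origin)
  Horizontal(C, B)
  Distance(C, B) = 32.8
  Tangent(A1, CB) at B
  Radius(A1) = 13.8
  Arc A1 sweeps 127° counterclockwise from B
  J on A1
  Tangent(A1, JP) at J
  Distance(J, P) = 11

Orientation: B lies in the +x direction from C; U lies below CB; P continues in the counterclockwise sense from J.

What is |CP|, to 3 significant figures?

42.0

C is at the origin; CB is horizontal with |CB| = 32.8 and B on the +x side, so B = (32.8, 0.00). Tangency of A1 to CB means the radius UB is perpendicular to CB, so U = B + (0, -13.8) = (32.8, -13.8). On A1, B sits at bearing 90° from U; a 127° counterclockwise sweep puts J at bearing 217°, so J = U + 13.8·(cos 217°, sin 217°) = (21.8, -22.1). The tangent condition forces UJ to be normal to JP, so JP runs along (−sin 217°, cos 217°); with |JP| = 11.0, P = (28.4, -30.9). Then |CP| = |P − C| = 42.0.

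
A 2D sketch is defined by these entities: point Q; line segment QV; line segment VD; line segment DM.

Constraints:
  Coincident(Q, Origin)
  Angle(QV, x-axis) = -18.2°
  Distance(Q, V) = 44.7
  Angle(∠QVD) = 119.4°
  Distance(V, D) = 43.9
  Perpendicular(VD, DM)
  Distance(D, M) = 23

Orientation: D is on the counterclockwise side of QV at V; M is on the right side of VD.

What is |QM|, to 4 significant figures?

90.40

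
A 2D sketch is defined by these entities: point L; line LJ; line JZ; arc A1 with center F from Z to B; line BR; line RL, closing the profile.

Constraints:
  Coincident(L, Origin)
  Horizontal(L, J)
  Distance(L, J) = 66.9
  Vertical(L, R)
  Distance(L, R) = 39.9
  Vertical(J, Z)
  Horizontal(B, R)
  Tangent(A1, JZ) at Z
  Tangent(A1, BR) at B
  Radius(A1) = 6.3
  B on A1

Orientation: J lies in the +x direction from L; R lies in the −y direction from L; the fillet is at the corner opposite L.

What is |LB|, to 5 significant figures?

72.556

L is at the origin; LJ is horizontal with |LJ| = 66.9 and J on the +x side, so J = (66.900, 0.0000). LR is vertical with |LR| = 39.9 and R on the −y side, so R = (0.0000, -39.900). The virtual corner opposite L is at (66.900, -39.900). Since A1 is tangent to JZ there, FZ ⟂ JZ and the tangent condition forces FB to be normal to BR, with radius 6.3, so the center F sits 6.3 in from both sides at F = (60.600, -33.600). That places the tangent points at Z = (66.900, -33.600) on JZ and B = (60.600, -39.900) on BR. Then |LB| = |B − L| = 72.556.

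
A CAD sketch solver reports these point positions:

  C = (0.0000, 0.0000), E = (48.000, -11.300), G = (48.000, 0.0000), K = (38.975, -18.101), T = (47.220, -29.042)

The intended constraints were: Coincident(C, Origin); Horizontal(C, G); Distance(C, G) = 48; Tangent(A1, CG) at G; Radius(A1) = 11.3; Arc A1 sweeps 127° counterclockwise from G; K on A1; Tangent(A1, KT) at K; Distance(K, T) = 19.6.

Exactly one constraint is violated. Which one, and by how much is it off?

Distance(K, T) = 19.6 — off by 5.90.

C = (0.00, 0.00) ✓; C.y = 0.00, G.y = 0.00 ✓; |CG| = 48.00 ✓; ∠(EG, GC) = 90.00° ✓; |EG| = 11.30 ✓; bearing(E→K) − bearing(E→G) = 127.0° ✓; |EK| = 11.30 ✓; ∠(EK, KT) = 90.00° ✓; |KT| = 13.70 ✗.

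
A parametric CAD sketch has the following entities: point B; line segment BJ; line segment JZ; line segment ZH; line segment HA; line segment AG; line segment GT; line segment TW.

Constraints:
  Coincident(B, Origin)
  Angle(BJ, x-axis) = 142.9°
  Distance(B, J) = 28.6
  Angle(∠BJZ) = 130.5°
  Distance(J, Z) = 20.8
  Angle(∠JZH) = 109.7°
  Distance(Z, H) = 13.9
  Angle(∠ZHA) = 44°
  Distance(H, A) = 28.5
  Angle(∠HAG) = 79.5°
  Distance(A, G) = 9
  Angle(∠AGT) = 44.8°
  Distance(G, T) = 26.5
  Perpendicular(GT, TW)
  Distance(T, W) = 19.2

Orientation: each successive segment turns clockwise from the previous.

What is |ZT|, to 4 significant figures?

22.78

B is at the origin; BJ runs at 142.9° with length 28.6, so J = (-22.81, 17.25). ∠BJZ = 130.5° gives JZ at 93.40° from the x-axis; with |JZ| = 20.8, Z = (-24.04, 38.02). ∠JZH = 109.7° gives ZH at 23.10° from the x-axis; with |ZH| = 13.9, H = (-11.26, 43.47). ∠ZHA = 44.0° gives HA at -112.9° from the x-axis; with |HA| = 28.5, A = (-22.35, 17.21). ∠HAG = 79.5° gives AG at 146.6° from the x-axis; with |AG| = 9.0, G = (-29.86, 22.17). ∠AGT = 44.8° gives GT at 11.40° from the x-axis; with |GT| = 26.5, T = (-3.885, 27.41). Then |ZT| = |T − Z| = 22.78.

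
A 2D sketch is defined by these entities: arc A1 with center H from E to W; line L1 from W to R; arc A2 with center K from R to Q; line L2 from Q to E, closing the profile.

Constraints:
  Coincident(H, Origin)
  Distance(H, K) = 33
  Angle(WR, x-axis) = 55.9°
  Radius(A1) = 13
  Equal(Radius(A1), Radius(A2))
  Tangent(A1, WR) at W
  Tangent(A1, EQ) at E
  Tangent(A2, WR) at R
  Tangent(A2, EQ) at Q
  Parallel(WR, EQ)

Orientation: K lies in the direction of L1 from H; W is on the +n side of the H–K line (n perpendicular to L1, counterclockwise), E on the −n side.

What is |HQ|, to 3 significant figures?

35.5

The slot axis is L1's direction at 55.9°, so u = (cos 55.9°, sin 55.9°) = (0.561, 0.828) and n = (−sin 55.9°, cos 55.9°) = (-0.828, 0.561). H is at the origin and K lies 33.0 along u from H, so K = 33.0·u = (18.5, 27.3). Tangency of A1 to both parallel lines with radius 13.0 puts W and E at H ± 13.0·n: W = (-10.8, 7.29), E = (10.8, -7.29). Equal radii place R and Q the same way about K: R = K + 13.0·n = (7.74, 34.6), Q = K − 13.0·n = (29.3, 20.0). Then |HQ| = |Q − H| = 35.5.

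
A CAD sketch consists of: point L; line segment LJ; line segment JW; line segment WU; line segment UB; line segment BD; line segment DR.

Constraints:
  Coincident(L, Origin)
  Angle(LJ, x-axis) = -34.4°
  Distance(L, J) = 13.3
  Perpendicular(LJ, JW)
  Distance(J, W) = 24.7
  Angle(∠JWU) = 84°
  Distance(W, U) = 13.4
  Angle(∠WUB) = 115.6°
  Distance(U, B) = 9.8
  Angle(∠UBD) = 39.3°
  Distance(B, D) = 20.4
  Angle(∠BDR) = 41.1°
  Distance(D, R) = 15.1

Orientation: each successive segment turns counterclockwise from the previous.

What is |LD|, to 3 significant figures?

28.4

L is at the origin; LJ runs at -34.4° with length 13.3, so J = (11.0, -7.51). LJ ⟂ JW, so JW runs at 55.6°; with |JW| = 24.7, W = (24.9, 12.9). ∠JWU = 84.0° gives WU at 152° from the x-axis; with |WU| = 13.4, U = (13.1, 19.2). ∠WUB = 115.6° gives UB at -144° from the x-axis; with |UB| = 9.8, B = (5.21, 13.5). ∠UBD = 39.3° gives BD at -3.30° from the x-axis; with |BD| = 20.4, D = (25.6, 12.3). Then |LD| = |D − L| = 28.4.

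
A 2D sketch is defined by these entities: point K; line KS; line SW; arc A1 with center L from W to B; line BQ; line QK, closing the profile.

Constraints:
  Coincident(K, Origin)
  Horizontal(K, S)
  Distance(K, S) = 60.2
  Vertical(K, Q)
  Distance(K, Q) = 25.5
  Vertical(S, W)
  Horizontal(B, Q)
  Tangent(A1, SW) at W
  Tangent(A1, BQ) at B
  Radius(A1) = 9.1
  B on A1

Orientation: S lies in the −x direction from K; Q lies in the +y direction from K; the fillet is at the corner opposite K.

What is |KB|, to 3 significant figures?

57.1

The virtual corner opposite K is at (-60.2, 25.5). The tangent condition forces LW to be normal to SW and A1 meets BQ tangentially, so LB is at right angles to BQ, with radius 9.1, so the center L sits 9.1 in from both sides at L = (-51.1, 16.4). That places the tangent points at W = (-60.2, 16.4) on SW and B = (-51.1, 25.5) on BQ. Then |KB| = |B − K| = 57.1.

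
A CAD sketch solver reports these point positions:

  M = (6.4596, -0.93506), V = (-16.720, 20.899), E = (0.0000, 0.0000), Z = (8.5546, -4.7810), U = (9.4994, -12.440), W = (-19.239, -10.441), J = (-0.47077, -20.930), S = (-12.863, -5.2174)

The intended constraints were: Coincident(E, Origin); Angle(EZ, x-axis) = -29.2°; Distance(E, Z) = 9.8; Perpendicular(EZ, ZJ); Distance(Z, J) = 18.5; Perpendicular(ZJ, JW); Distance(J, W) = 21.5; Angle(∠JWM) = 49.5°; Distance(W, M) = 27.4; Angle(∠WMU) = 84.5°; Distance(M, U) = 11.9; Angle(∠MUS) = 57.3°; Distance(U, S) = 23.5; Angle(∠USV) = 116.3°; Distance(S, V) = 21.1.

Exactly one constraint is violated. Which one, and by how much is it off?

Distance(S, V) = 21.1 — off by 5.30.

E = (0.00, 0.00) ✓; EZ at -29.20° ✓; |EZ| = 9.800 ✓; ∠(EZ, ZJ) = 90.00° ✓; |ZJ| = 18.50 ✓; ∠(ZJ, JW) = 90.00° ✓; |JW| = 21.50 ✓; ∠JWM = 49.50° ✓; |WM| = 27.40 ✓; ∠WMU = 84.50° ✓; |MU| = 11.90 ✓; ∠MUS = 57.30° ✓; |US| = 23.50 ✓; ∠USV = 116.3° ✓; |SV| = 26.40 ✗.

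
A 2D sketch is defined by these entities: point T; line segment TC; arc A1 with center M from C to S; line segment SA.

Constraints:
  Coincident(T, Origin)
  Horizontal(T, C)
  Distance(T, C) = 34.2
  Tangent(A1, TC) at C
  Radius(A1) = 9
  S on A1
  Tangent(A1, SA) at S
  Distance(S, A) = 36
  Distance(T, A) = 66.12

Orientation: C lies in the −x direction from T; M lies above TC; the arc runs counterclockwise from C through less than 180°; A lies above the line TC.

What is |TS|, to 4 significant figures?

31.19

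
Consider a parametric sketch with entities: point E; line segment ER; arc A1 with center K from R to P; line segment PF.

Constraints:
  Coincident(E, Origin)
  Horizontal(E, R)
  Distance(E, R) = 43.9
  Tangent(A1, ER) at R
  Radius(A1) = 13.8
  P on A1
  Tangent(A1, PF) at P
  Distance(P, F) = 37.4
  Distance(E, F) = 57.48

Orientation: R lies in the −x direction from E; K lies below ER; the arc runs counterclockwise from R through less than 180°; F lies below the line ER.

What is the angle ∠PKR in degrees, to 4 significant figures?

134.0°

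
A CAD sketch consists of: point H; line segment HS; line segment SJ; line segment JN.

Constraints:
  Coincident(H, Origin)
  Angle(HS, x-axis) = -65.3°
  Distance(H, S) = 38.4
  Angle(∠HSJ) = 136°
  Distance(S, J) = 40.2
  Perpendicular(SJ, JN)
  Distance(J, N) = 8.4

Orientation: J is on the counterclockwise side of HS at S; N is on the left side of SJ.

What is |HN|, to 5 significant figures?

70.242

∠HSJ = 136.0°, so SJ runs at -65.3° + (180° − 136.0°) = -21.300° from the x-axis; with |SJ| = 40.2, J = S + 40.2·(cos -21.300°, sin -21.300°) = (53.500, -49.489). SJ ⟂ JN; with |JN| = 8.4 on the left of SJ, N = J + 8.4·(0.36325, 0.93169) = (56.551, -41.663). Then |HN| = |N − H| = 70.242.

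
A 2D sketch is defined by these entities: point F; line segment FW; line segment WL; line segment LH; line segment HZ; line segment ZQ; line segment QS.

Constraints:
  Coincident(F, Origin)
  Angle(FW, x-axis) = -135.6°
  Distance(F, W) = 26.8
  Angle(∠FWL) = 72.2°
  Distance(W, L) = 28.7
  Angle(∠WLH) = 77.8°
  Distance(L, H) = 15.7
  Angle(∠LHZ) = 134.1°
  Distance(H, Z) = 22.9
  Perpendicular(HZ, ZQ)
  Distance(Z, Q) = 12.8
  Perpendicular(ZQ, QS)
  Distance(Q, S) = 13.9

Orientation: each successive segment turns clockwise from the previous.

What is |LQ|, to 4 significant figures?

33.86

F is at the origin; FW runs at -135.6° with length 26.8, so W = (-19.15, -18.75). ∠FWL = 72.2° gives WL at 116.6° from the x-axis; with |WL| = 28.7, L = (-32.00, 6.911). ∠WLH = 77.8° gives LH at 14.40° from the x-axis; with |LH| = 15.7, H = (-16.79, 10.82). ∠LHZ = 134.1° gives HZ at -31.50° from the x-axis; with |HZ| = 22.9, Z = (2.734, -1.150). HZ is perpendicular to ZQ, so ZQ runs at -121.5°; with |ZQ| = 12.8, Q = (-3.954, -12.06). Then |LQ| = |Q − L| = 33.86.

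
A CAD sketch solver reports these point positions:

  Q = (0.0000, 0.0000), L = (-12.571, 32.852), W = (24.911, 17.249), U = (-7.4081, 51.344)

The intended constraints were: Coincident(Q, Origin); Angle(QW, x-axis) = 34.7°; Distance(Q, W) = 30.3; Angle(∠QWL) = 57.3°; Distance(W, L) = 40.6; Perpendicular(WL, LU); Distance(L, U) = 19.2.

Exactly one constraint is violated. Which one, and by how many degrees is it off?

Perpendicular(WL, LU) — off by 7.00°.

Q = (0.00, 0.00) ✓; QW at 34.70° ✓; |QW| = 30.30 ✓; ∠QWL = 57.30° ✓; |WL| = 40.60 ✓; ∠(WL, LU) = 83.00° ✗; |LU| = 19.20 ✓.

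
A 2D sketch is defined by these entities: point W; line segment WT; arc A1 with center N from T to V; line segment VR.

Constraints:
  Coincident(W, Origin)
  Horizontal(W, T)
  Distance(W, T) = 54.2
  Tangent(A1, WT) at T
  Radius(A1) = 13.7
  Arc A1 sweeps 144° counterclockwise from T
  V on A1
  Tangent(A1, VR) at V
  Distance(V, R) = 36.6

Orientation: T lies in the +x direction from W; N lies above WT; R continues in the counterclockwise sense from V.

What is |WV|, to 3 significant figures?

67.0

W is at the origin; W and T share the same y with |WT| = 54.2 and T on the +x side, so T = (54.2, 0.00). A1 meets WT tangentially, so NT is at right angles to WT, so N = T + (0, 13.7) = (54.2, 13.7). On A1, T sits at bearing -90° from N; a 144° counterclockwise sweep puts V at bearing 54°, so V = N + 13.7·(cos 54°, sin 54°) = (62.3, 24.8). Then |WV| = |V − W| = 67.0.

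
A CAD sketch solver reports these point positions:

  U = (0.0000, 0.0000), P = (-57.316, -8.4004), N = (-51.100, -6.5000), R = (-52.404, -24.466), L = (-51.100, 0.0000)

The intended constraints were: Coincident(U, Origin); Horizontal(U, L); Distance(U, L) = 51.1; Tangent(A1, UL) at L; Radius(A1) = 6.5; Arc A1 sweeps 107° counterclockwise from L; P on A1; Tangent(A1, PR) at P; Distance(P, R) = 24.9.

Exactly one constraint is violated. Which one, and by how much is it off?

Distance(P, R) = 24.9 — off by 8.10.

U = (0.00, 0.00) ✓; U.y = 0.00, L.y = 0.00 ✓; |UL| = 51.10 ✓; ∠(NL, LU) = 90.00° ✓; |NL| = 6.500 ✓; bearing(N→P) − bearing(N→L) = 107.0° ✓; |NP| = 6.500 ✓; ∠(NP, PR) = 90.00° ✓; |PR| = 16.80 ✗.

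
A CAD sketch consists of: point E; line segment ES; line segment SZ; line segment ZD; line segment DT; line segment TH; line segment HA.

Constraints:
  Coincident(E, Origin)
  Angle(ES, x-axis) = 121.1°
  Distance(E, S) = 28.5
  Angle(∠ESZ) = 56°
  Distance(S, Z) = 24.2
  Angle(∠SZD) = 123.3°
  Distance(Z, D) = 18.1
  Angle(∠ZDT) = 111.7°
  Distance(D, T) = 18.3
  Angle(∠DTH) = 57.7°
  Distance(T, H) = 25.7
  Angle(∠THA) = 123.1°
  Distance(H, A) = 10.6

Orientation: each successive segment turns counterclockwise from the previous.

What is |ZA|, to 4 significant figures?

5.097

E is at the origin; ES runs at 121.1° with length 28.5, so S = (-14.72, 24.40). ∠ESZ = 56.0° gives SZ at -114.9° from the x-axis; with |SZ| = 24.2, Z = (-24.91, 2.453). ∠SZD = 123.3° gives ZD at -58.20° from the x-axis; with |ZD| = 18.1, D = (-15.37, -12.93). ∠ZDT = 111.7° gives DT at 10.10° from the x-axis; with |DT| = 18.3, T = (2.644, -9.721). ∠DTH = 57.7° gives TH at 132.4° from the x-axis; with |TH| = 25.7, H = (-14.69, 9.258). ∠THA = 123.1° gives HA at -170.7° from the x-axis; with |HA| = 10.6, A = (-25.15, 7.545). Then |ZA| = |A − Z| = 5.097.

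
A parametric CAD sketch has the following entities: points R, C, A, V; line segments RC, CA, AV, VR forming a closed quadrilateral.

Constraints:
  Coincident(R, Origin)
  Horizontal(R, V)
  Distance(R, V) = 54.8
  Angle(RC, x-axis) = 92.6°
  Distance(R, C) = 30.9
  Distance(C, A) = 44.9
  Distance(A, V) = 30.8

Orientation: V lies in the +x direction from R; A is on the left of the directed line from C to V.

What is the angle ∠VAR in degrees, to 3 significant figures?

78.3°

Checks: RC at 92.60° ✓; |CA| = 44.90 ✓; |AV| = 30.80 ✓.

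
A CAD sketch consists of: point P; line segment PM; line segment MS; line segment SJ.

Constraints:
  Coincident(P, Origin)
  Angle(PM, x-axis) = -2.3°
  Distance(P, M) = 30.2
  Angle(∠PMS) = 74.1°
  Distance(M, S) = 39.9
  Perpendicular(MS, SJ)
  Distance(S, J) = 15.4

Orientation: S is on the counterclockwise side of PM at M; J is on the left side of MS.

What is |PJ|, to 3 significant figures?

34.4

P is at the origin; PM runs at -2.3° with length 30.2, so M = 30.2·(cos -2.3°, sin -2.3°) = (30.2, -1.21). ∠PMS = 74.1°, so MS runs at -2.3° + (180° − 74.1°) = 104° from the x-axis; with |MS| = 39.9, S = M + 39.9·(cos 104°, sin 104°) = (20.8, 37.6). MS ⟂ SJ; with |SJ| = 15.4 on the left of MS, J = S + 15.4·(-0.972, -0.235) = (5.83, 33.9). Then |PJ| = |J − P| = 34.4.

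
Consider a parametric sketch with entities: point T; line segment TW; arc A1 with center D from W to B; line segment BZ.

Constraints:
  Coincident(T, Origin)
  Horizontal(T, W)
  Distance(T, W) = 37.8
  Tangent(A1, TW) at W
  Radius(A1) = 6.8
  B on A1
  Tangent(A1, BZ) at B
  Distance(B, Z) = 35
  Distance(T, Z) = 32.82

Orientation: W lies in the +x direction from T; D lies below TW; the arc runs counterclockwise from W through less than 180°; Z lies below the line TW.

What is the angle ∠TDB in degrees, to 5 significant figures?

26.556°

T is at the origin; T and W share the same y with |TW| = 37.8 and W on the +x side, so W = (37.800, 0.0000). Since A1 is tangent to TW there, DW ⟂ TW, so D = W + (0, -6.8) = (37.800, -6.8000). Since DB ⟂ BZ (tangency), |DZ| = √(6.8² + 35.0²) = 35.654 regardless of where B sits on A1. So Z lies on both circle(T, 32.82) and circle(D, 35.654); the below-TW intersection is Z = (11.408, -30.773). B is the foot of the tangent from Z: B = (32.352, -2.7310).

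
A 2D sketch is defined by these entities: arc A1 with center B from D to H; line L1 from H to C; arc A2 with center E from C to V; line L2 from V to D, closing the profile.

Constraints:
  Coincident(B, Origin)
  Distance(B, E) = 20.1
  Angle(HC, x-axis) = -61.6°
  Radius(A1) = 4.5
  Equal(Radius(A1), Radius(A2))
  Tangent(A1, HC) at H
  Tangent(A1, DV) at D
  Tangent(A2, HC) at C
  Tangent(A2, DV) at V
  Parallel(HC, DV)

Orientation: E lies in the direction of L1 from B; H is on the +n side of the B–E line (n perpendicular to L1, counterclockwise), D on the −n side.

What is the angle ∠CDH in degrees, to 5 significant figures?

65.879°

The slot axis is L1's direction at -61.6°, so u = (cos -61.6°, sin -61.6°) = (0.47562, -0.87965) and n = (−sin -61.6°, cos -61.6°) = (0.87965, 0.47562). B is at the origin and E lies 20.1 along u from B, so E = 20.1·u = (9.5600, -17.681). Tangency of A1 to both parallel lines with radius 4.5 puts H and D at B ± 4.5·n: H = (3.9584, 2.1403), D = (-3.9584, -2.1403). Equal radii place C and V the same way about E: C = E + 4.5·n = (13.518, -15.541), V = E − 4.5·n = (5.6016, -19.821). Then cos ∠CDH = DC·DH / (|DC||DH|), giving 65.879°.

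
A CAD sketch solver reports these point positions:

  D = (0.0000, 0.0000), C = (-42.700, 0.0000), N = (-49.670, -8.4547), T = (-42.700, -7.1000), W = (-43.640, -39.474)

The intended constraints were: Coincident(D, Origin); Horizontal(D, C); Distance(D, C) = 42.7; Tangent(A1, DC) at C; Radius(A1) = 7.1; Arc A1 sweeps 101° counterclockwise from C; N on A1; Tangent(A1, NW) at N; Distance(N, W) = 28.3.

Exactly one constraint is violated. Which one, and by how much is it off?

Distance(N, W) = 28.3 — off by 3.30.

D = (0.00, 0.00) ✓; D.y = 0.00, C.y = 0.00 ✓; |DC| = 42.70 ✓; ∠(TC, CD) = 90.00° ✓; |TC| = 7.100 ✓; bearing(T→N) − bearing(T→C) = 101.0° ✓; |TN| = 7.100 ✓; ∠(TN, NW) = 90.00° ✓; |NW| = 31.60 ✗.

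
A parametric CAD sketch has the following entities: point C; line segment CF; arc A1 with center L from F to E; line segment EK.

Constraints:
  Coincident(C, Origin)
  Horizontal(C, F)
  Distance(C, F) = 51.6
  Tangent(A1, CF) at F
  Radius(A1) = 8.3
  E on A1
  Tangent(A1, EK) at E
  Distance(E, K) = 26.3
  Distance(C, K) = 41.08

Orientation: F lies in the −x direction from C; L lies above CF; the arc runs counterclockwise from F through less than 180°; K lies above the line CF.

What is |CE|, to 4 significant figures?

44.63

C is at the origin; CF is horizontal with |CF| = 51.6 and F on the −x side, so F = (-51.60, 0.000). Tangency of A1 to CF means the radius LF is perpendicular to CF, so L = F + (0, 8.3) = (-51.60, 8.300). Since LE ⟂ EK (tangency), |LK| = √(8.3² + 26.3²) = 27.58 regardless of where E sits on A1. So K lies on both circle(C, 41.08) and circle(L, 27.58); the above-CF intersection is K = (-31.14, 26.79). E is the foot of the tangent from K: E = (-44.44, 4.103).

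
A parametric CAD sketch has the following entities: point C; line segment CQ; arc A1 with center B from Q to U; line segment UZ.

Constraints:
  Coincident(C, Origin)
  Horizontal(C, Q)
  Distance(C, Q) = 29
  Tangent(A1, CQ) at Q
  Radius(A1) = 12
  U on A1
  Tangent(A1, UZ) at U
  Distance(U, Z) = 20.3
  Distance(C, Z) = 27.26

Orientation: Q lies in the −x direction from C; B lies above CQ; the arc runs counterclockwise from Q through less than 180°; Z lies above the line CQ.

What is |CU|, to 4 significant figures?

19.40

Checks: |BU| = 12.00 ✓; ∠(BU, UZ) = 90.00° ✓; |UZ| = 20.30 ✓; |CZ| = 27.26 ✓.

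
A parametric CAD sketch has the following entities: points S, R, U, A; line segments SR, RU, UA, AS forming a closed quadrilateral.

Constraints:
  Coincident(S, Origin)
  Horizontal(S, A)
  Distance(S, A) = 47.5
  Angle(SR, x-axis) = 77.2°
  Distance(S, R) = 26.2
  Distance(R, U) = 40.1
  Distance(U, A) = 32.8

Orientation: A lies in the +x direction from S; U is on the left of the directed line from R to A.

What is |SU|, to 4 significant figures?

55.85

S is at the origin; SA is horizontal with |SA| = 47.5 and A in +x, so A = (47.5, 0). SR runs at 77.2° with |SR| = 26.2, so R = (5.805, 25.55). U is determined by |RU| = 40.1 and |UA| = 32.8 together: it lies at the intersection of circle(R, 40.1) and circle(A, 32.8). With |RA| = 48.90, the foot of the radical line on RA is 29.89 from R and the perpendicular offset is √(40.1² − 29.89²) = 26.73. Taking the left-of-RA solution: U = (45.26, 32.72).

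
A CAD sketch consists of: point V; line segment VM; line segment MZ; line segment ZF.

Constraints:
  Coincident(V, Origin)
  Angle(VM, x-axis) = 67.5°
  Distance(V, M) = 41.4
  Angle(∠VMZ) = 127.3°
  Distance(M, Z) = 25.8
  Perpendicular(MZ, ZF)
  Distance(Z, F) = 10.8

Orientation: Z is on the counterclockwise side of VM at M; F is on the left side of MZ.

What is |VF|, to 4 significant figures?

55.49

V is at the origin; VM runs at 67.5° with length 41.4, so M = 41.4·(cos 67.5°, sin 67.5°) = (15.84, 38.25). ∠VMZ = 127.3°, so MZ runs at 67.5° + (180° − 127.3°) = 120.2° from the x-axis; with |MZ| = 25.8, Z = M + 25.8·(cos 120.2°, sin 120.2°) = (2.865, 60.55). The perpendicularity gives ZF at right angles to MZ; with |ZF| = 10.8 on the left of MZ, F = Z + 10.8·(-0.8643, -0.5030) = (-6.469, 55.11). Then |VF| = |F − V| = 55.49.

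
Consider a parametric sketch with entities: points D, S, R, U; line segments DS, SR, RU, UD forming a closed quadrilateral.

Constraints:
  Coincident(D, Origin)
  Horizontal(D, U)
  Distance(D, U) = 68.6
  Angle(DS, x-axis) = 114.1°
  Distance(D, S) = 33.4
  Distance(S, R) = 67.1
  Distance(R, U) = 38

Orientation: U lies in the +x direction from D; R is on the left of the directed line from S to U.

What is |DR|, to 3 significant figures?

63.7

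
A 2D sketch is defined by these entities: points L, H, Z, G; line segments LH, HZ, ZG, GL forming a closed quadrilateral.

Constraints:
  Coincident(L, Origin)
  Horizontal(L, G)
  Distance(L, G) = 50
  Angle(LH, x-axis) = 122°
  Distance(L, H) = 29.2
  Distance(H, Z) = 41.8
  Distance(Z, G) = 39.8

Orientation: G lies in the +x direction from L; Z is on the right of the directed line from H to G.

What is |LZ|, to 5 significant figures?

13.340

Checks: |HZ| = 41.80 ✓; |ZG| = 39.80 ✓.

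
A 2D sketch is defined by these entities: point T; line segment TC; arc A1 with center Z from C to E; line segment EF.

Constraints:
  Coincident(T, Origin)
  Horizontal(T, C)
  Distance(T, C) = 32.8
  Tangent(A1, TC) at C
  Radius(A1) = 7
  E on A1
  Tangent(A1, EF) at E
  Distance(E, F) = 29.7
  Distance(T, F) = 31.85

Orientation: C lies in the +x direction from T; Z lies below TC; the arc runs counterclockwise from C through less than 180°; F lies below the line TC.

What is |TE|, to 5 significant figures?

26.937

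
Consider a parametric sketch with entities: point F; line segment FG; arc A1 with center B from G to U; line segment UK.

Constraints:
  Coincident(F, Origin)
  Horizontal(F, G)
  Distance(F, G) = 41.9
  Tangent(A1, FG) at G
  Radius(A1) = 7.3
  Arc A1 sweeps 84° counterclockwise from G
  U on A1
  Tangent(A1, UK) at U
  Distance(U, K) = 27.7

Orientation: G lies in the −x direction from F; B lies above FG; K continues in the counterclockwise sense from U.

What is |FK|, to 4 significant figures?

46.58

F is at the origin; F and G share the same y with |FG| = 41.9 and G on the −x side, so G = (-41.90, 0.000). Since A1 is tangent to FG there, BG ⟂ FG, so B = G + (0, 7.3) = (-41.90, 7.300). On A1, G sits at bearing -90° from B; an 84° counterclockwise sweep puts U at bearing -6°, so U = B + 7.3·(cos -6°, sin -6°) = (-34.64, 6.537). A1 meets UK tangentially, so BU is at right angles to UK, so UK runs along (−sin -6°, cos -6°); with |UK| = 27.7, K = (-31.74, 34.09). Then |FK| = |K − F| = 46.58.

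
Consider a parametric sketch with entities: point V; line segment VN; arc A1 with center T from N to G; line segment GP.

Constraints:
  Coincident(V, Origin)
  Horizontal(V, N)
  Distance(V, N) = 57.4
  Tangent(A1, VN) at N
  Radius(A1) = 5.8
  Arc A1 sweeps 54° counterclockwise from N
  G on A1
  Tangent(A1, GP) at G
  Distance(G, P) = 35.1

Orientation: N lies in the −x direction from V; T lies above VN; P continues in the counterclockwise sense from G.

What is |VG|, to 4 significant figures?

52.76

V is at the origin; VN is horizontal with |VN| = 57.4 and N on the −x side, so N = (-57.40, 0.000). Since A1 is tangent to VN there, TN ⟂ VN, so T = N + (0, 5.8) = (-57.40, 5.800). On A1, N sits at bearing -90° from T; a 54° counterclockwise sweep puts G at bearing -36°, so G = T + 5.8·(cos -36°, sin -36°) = (-52.71, 2.391). Then |VG| = |G − V| = 52.76.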